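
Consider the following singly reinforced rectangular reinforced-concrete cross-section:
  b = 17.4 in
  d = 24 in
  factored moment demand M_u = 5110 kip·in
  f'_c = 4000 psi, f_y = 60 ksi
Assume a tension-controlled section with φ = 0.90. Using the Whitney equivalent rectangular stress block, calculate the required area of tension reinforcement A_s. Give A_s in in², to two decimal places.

M_n = M_u/φ = 5110/0.90 = 5677.78 kip·in.
From M_n = 0.85 f'_c a b (d − a/2):
a = d − √(d² − 2M_n/(0.85 f'_c b)) = 24 − √(24² − 2 × 5677.78/(0.85 × 4 × 17.4)) = 4.403 in.
A_s = 0.85 f'_c a b / f_y = 0.85 × 4 × 4.403 × 17.4 / 60 = 4.341 in².

A_s ≈ 4.34 in²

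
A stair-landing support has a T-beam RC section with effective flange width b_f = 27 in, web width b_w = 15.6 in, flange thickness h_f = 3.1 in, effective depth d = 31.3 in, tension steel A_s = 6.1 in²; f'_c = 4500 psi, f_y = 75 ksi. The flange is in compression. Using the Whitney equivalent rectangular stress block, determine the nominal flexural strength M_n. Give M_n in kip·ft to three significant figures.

Tension: T = A_s f_y = 6.1 × 75 = 457.5 kips.
Try a within the flange: a = T/(0.85 f'_c b_f) = 457.5/(0.85 × 4.5 × 27) = 4.430 in.
a = 4.430 > h_f = 3.1 in: the block extends into the web. Split into flange-overhang and web parts.
C_f = 0.85 f'_c (b_f − b_w) h_f = 0.85 × 4.5 × (27 − 15.6) × 3.1 = 135.2 kips.
Remaining web compression depth: a_w = (T − C_f)/(0.85 f'_c b_w) = (457.5 − 135.2)/(0.85 × 4.5 × 15.6) = 5.401 in.
M_n = C_f(d − h_f/2) + (T − C_f)(d − a_w/2) = 135.2 × (31.3 − 1.55) + 322.3 × (31.3 − 2.7005) = 4022.2 + 9217.6 = 13239.8 kip·in.
M_n = 13239.8/12 = 1103.32 kip·ft.

M_n ≈ 1100 kip·ft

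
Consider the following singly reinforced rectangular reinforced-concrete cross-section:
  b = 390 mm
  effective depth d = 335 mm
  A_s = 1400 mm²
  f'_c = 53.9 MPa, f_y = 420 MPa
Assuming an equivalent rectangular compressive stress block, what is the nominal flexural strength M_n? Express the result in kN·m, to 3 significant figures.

T = A_s f_y = 1400 × 420 = 588000 N = 588 kN.
From C = T: a = T/(0.85 f'_c b) = 588000/(0.85 × 53.9 × 390) = 32.91 mm.
M_n = T(d − a/2) = 588 kN × (335 − 16.455) mm = 187.30 kN·m.

M_n ≈ 187 kN·m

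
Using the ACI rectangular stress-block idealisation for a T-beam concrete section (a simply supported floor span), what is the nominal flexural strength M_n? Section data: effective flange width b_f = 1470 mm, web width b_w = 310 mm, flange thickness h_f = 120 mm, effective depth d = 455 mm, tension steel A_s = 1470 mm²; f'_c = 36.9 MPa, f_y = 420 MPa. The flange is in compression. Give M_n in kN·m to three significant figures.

Tension: T = A_s f_y = 1470 × 420 = 617400 N.
Try a within the flange: a = T/(0.85 f'_c b_f) = 617400/(0.85 × 36.9 × 1470) = 13.39 mm.
Since a = 13.39 ≤ h_f = 120 mm, the stress block lies entirely in the flange; analyse as a rectangular beam of width b_f.
M_n = T(d − a/2) = 617400 × (455 − 6.695) = 276.78 × 10⁶ N·mm.
M_n = 276.78 kN·m.

M_n ≈ 277 kN·m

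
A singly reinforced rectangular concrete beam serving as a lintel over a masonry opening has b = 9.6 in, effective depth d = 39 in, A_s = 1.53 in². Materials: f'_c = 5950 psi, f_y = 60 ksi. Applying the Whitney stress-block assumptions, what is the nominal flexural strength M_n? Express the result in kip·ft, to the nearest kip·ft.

T = A_s f_y = 1.53 × 60 = 91.8 kips.
a = T/(0.85 f'_c b) = 91.8/(0.85 × 5.95 × 9.6) = 1.891 in.
M_n = T(d − a/2) = 91.8 × (39 − 0.9455) = 3493.4 kip·in = 3493.4/12 = 291.12 kip·ft.

M_n ≈ 291 kip·ft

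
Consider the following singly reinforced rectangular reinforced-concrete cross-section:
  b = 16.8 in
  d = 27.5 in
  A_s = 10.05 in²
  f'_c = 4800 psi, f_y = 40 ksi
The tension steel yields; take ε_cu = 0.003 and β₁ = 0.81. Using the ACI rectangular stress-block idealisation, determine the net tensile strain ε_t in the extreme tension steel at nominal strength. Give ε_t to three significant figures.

ε_t ≈ 0.00839

a = A_s f_y/(0.85 f'_c b) = 5.865 in.
β₁ = 0.81, so c = a/β₁ = 5.865/0.81 = 7.241 in.
From the linear strain diagram with ε_cu = 0.003: ε_t = 0.003 (d − c)/c = 0.003 × (27.5 − 7.241)/7.241 = 0.00839.
Since ε_t ≥ 0.005, the section is tension-controlled.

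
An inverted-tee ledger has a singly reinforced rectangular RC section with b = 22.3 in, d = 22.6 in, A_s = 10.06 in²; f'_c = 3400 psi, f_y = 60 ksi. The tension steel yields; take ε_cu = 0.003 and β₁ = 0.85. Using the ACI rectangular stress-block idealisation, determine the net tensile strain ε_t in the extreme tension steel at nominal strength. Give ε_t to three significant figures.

a = A_s f_y/(0.85 f'_c b) = 9.366 in.
β₁ = 0.85, so c = a/β₁ = 9.366/0.85 = 11.019 in.
From the linear strain diagram with ε_cu = 0.003: ε_t = 0.003 (d − c)/c = 0.003 × (22.6 − 11.019)/11.019 = 0.00315.
ε_t < 0.004 — the section is over-reinforced for flexure under ACI limits.

ε_t ≈ 0.00315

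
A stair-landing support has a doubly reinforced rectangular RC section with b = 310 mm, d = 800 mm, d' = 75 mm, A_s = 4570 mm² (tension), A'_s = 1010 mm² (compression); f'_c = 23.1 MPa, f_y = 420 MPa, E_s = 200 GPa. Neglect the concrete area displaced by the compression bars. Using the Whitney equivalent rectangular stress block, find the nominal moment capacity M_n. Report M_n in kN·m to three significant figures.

Assume both tension and compression steel yield.
Net tension couple steel: A_s − A'_s = 3560 mm².
a = (A_s − A'_s) f_y / (0.85 f'_c b) = 1495200/(0.85 × 23.1 × 310) = 245.64 mm.
c = a/β₁ = 245.64/0.85 = 288.99 mm; ε'_s = 0.003(c − d')/c = 0.0022 ≥ f_y/E_s = 0.0021, so compression steel does yield.
M_n = (A_s − A'_s) f_y (d − a/2) + A'_s f_y (d − d') = [1495200 × (800 − 122.82) + 424200 × (800 − 75)] × 10⁻⁶ = 1012.52 + 307.55 = 1320.07 kN·m.

M_n ≈ 1320 kN·m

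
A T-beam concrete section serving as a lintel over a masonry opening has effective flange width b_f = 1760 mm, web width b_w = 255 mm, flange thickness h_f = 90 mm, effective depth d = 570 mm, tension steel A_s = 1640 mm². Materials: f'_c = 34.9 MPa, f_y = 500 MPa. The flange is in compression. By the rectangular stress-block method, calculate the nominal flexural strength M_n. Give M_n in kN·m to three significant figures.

M_n ≈ 461 kN·m

Tension: T = A_s f_y = 1640 × 500 = 820000 N.
Try a within the flange: a = T/(0.85 f'_c b_f) = 820000/(0.85 × 34.9 × 1760) = 15.71 mm.
Since a = 15.71 ≤ h_f = 90 mm, the stress block lies entirely in the flange; analyse as a rectangular beam of width b_f.
M_n = T(d − a/2) = 820000 × (570 − 7.855) = 460.96 × 10⁶ N·mm.
M_n = 460.96 kN·m.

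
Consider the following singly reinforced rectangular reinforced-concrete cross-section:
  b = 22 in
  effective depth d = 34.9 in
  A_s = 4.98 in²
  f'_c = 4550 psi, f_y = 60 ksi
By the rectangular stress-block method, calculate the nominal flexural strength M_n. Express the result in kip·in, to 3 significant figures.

T = A_s f_y = 4.98 × 60 = 298.8 kips.
a = T/(0.85 f'_c b) = 298.8/(0.85 × 4.55 × 22) = 3.512 in.
M_n = T(d − a/2) = 298.8 × (34.9 − 1.756) = 9903.4 kip·in.

M_n ≈ 9900 kip·in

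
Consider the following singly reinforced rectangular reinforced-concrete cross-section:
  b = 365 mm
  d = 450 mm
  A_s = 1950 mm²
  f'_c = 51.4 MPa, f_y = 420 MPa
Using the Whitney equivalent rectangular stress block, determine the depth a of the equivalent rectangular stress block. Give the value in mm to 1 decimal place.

a ≈ 51.4 mm

T = A_s f_y = 1950 × 420 = 819000 N = 819 kN.
Setting C = 0.85 f'_c a b equal to T: a = 819000/(0.85 × 51.4 × 365) = 51.4 mm.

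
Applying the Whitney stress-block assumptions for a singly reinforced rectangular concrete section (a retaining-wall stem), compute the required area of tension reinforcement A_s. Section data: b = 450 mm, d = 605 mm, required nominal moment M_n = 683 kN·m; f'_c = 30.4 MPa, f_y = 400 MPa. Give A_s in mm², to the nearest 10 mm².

With M_n = 0.85 f'_c a b (d − a/2), solve the quadratic for a:
a = d − √(d² − 2M_n/(0.85 f'_c b)) = 605 − √(605² − 2 × 683×10⁶/(0.85 × 30.4 × 450)) = 106.45 mm.
A_s = 0.85 f'_c a b / f_y = 0.85 × 30.4 × 106.45 × 450 / 400 = 3094.5 mm².

A_s ≈ 3090 mm²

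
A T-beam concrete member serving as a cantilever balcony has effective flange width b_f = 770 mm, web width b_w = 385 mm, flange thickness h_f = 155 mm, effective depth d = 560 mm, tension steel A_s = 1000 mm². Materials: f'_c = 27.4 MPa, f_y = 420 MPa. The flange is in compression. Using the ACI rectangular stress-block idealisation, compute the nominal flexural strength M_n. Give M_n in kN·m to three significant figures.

Tension: T = A_s f_y = 1000 × 420 = 420000 N.
Try a within the flange: a = T/(0.85 f'_c b_f) = 420000/(0.85 × 27.4 × 770) = 23.42 mm.
Since a = 23.42 ≤ h_f = 155 mm, the stress block lies entirely in the flange; analyse as a rectangular beam of width b_f.
M_n = T(d − a/2) = 420000 × (560 − 11.71) = 230.28 × 10⁶ N·mm.
M_n = 230.28 kN·m.

M_n ≈ 230 kN·m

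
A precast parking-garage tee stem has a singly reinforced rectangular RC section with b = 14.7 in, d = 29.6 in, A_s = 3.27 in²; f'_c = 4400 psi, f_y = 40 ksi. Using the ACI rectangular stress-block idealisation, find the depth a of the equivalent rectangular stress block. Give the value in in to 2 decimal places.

a ≈ 2.38 in

T = A_s f_y = 3.27 × 40 = 130.8 kips.
a = T/(0.85 f'_c b) = 130.8/(0.85 × 4.4 × 14.7) = 2.38 in.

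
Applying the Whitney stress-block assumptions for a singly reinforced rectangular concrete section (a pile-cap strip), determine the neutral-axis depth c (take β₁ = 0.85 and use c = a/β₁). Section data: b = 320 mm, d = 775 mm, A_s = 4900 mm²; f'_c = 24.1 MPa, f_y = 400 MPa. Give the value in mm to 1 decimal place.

T = A_s f_y = 4900 × 400 = 1960000 N = 1960 kN.
Setting C = 0.85 f'_c a b equal to T: a = 1960000/(0.85 × 24.1 × 320) = 298.999 mm.
With β₁ = 0.85, c = a/β₁ = 298.999/0.85 = 351.8 mm.

c ≈ 351.8 mm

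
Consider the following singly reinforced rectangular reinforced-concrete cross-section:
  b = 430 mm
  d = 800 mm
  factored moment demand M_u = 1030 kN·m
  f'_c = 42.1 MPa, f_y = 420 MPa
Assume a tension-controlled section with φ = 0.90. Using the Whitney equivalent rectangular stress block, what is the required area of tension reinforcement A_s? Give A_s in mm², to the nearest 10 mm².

A_s ≈ 3630 mm²

M_n = M_u/φ = 1030/0.90 = 1144.44 kN·m.
With M_n = 0.85 f'_c a b (d − a/2), solve the quadratic for a:
a = d − √(d² − 2M_n/(0.85 f'_c b)) = 800 − √(800² − 2 × 1144.44×10⁶/(0.85 × 42.1 × 430)) = 99.11 mm.
A_s = 0.85 f'_c a b / f_y = 0.85 × 42.1 × 99.11 × 430 / 420 = 3631.1 mm².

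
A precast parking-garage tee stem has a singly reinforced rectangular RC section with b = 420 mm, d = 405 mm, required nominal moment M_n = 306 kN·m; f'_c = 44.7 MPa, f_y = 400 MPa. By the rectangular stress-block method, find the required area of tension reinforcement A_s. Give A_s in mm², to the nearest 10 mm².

With M_n = 0.85 f'_c a b (d − a/2), solve the quadratic for a:
a = d − √(d² − 2M_n/(0.85 f'_c b)) = 405 − √(405² − 2 × 306×10⁶/(0.85 × 44.7 × 420)) = 50.49 mm.
A_s = 0.85 f'_c a b / f_y = 0.85 × 44.7 × 50.49 × 420 / 400 = 2014.3 mm².

A_s ≈ 2010 mm²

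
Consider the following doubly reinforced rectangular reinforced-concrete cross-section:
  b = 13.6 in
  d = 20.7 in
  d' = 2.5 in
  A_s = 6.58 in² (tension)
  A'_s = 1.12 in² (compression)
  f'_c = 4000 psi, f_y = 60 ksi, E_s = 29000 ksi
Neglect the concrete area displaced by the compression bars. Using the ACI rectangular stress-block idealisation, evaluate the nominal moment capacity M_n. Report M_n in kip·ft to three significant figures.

Assume both steels yield.
a = (A_s − A'_s) f_y/(0.85 f'_c b) = (6.58 − 1.12) × 60/(0.85 × 4 × 13.6) = 7.085 in.
c = a/β₁ = 7.085/0.85 = 8.335 in; ε'_s = 0.003(c − d')/c = 0.0021 ≥ ε_y = 0.0021, so the compression steel yields.
M_n = (A_s − A'_s) f_y (d − a/2) + A'_s f_y (d − d') = 327.6 × (20.7 − 3.5425) + 67.2 × (20.7 − 2.5) = 5620.8 + 1223.0 = 6843.8 kip·in = 6843.8/12 = 570.32 kip·ft.

M_n ≈ 570 kip·ft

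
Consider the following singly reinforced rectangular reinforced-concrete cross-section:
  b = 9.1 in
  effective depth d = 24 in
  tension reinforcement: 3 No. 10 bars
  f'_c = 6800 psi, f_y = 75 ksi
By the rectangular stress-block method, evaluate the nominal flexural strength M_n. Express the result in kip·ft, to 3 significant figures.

M_n ≈ 507 kip·ft

A_s = 3 × 1.27 = 3.81 in².
T = A_s f_y = 3.81 × 75 = 285.75 kips.
a = T/(0.85 f'_c b) = 285.75/(0.85 × 6.8 × 9.1) = 5.433 in.
M_n = T(d − a/2) = 285.75 × (24 − 2.7165) = 6081.8 kip·in = 6081.8/12 = 506.82 kip·ft.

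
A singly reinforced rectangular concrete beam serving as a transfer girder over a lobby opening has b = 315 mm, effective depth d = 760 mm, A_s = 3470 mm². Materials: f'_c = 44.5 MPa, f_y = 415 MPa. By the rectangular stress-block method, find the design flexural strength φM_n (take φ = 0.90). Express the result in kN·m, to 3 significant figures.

T = A_s f_y = 3470 × 415 = 1440050 N = 1440.05 kN.
From C = T: a = T/(0.85 f'_c b) = 1440050/(0.85 × 44.5 × 315) = 120.86 mm.
M_n = T(d − a/2) = 1440.05 kN × (760 − 60.43) mm = 1007.42 kN·m.
φM_n = 0.90 × 1007.42 = 906.68 kN·m.

φM_n ≈ 907 kN·m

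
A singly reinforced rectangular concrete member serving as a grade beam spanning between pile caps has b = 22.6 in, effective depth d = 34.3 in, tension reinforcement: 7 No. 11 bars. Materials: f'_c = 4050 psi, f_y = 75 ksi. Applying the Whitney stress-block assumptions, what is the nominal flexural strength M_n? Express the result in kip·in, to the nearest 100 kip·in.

M_n ≈ 23800 kip·in

A_s = 7 × 1.56 = 10.92 in².
T = A_s f_y = 10.92 × 75 = 819 kips.
a = T/(0.85 f'_c b) = 819/(0.85 × 4.05 × 22.6) = 10.527 in.
M_n = T(d − a/2) = 819 × (34.3 − 5.2635) = 23780.9 kip·in.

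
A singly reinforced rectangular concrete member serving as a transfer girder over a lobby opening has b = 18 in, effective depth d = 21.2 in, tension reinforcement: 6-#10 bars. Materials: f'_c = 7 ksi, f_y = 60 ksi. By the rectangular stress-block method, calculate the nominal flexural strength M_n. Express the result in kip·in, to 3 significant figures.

M_n ≈ 8720 kip·in

A_s = 6 × 1.27 = 7.62 in².
T = A_s f_y = 7.62 × 60 = 457.2 kips.
a = T/(0.85 f'_c b) = 457.2/(0.85 × 7 × 18) = 4.269 in.
M_n = T(d − a/2) = 457.2 × (21.2 − 2.1345) = 8716.7 kip·in.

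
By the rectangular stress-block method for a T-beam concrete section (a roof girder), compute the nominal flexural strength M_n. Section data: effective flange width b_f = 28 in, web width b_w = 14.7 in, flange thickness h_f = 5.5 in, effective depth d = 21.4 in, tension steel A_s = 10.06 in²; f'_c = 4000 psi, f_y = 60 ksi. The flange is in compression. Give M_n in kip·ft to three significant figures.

M_n ≈ 914 kip·ft

Tension: T = A_s f_y = 10.06 × 60 = 603.6 kips.
Try a within the flange: a = T/(0.85 f'_c b_f) = 603.6/(0.85 × 4 × 28) = 6.340 in.
a = 6.340 > h_f = 5.5 in: the block extends into the web. Split into flange-overhang and web parts.
C_f = 0.85 f'_c (b_f − b_w) h_f = 0.85 × 4 × (28 − 14.7) × 5.5 = 248.7 kips.
Remaining web compression depth: a_w = (T − C_f)/(0.85 f'_c b_w) = (603.6 − 248.7)/(0.85 × 4 × 14.7) = 7.101 in.
M_n = C_f(d − h_f/2) + (T − C_f)(d − a_w/2) = 248.7 × (21.4 − 2.75) + 354.9 × (21.4 − 3.5505) = 4638.3 + 6334.8 = 10973.1 kip·in.
M_n = 10973.1/12 = 914.43 kip·ft.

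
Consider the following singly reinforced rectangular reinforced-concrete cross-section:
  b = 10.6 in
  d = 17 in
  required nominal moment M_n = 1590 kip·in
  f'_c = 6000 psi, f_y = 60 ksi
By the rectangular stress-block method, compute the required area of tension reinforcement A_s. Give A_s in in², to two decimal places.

A_s ≈ 1.65 in²

From M_n = 0.85 f'_c a b (d − a/2):
a = d − √(d² − 2M_n/(0.85 f'_c b)) = 17 − √(17² − 2 × 1590/(0.85 × 6 × 10.6)) = 1.828 in.
A_s = 0.85 f'_c a b / f_y = 0.85 × 6 × 1.828 × 10.6 / 60 = 1.647 in².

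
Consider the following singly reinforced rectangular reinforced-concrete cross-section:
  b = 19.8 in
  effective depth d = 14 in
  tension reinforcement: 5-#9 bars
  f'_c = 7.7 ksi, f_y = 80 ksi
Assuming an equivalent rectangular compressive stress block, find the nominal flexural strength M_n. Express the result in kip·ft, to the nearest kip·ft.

A_s = 5 × 1 = 5 in².
T = A_s f_y = 5 × 80 = 400 kips.
a = T/(0.85 f'_c b) = 400/(0.85 × 7.7 × 19.8) = 3.087 in.
M_n = T(d − a/2) = 400 × (14 − 1.5435) = 4982.6 kip·in = 4982.6/12 = 415.22 kip·ft.

M_n ≈ 415 kip·ft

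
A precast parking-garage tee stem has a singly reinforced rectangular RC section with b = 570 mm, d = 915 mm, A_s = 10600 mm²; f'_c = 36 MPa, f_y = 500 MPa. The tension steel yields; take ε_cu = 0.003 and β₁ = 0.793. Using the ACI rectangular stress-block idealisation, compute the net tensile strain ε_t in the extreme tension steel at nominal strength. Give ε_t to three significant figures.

ε_t ≈ 0.00416

a = A_s f_y/(0.85 f'_c b) = 303.86 mm.
β₁ = 0.793, so c = a/β₁ = 303.86/0.793 = 383.18 mm.
From the linear strain diagram with ε_cu = 0.003: ε_t = 0.003 (d − c)/c = 0.003 × (915 − 383.18)/383.18 = 0.00416.
ε_t is between 0.004 and 0.005 — transition zone.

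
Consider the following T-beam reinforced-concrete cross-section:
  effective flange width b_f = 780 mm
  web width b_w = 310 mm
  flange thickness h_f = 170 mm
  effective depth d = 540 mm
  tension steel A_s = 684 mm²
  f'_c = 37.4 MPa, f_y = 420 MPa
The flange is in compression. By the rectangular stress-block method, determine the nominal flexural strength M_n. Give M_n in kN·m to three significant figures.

Tension: T = A_s f_y = 684 × 420 = 287280 N.
Try a within the flange: a = T/(0.85 f'_c b_f) = 287280/(0.85 × 37.4 × 780) = 11.59 mm.
Since a = 11.59 ≤ h_f = 170 mm, the stress block lies entirely in the flange; analyse as a rectangular beam of width b_f.
M_n = T(d − a/2) = 287280 × (540 − 5.795) = 153.47 × 10⁶ N·mm.
M_n = 153.47 kN·m.

M_n ≈ 153 kN·m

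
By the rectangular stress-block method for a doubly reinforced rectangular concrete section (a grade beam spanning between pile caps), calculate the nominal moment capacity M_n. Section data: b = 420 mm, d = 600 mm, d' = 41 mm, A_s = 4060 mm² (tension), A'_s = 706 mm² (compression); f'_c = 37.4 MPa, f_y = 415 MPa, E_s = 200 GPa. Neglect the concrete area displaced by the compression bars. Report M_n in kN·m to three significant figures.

Assume both tension and compression steel yield.
Net tension couple steel: A_s − A'_s = 3354 mm².
a = (A_s − A'_s) f_y / (0.85 f'_c b) = 1391910/(0.85 × 37.4 × 420) = 104.25 mm.
c = a/β₁ = 104.25/0.783 = 133.14 mm; ε'_s = 0.003(c − d')/c = 0.0021 ≥ f_y/E_s = 0.0021, so compression steel does yield.
M_n = (A_s − A'_s) f_y (d − a/2) + A'_s f_y (d − d') = [1391910 × (600 − 52.125) + 292990 × (600 − 41)] × 10⁻⁶ = 762.59 + 163.78 = 926.37 kN·m.

M_n ≈ 926 kN·m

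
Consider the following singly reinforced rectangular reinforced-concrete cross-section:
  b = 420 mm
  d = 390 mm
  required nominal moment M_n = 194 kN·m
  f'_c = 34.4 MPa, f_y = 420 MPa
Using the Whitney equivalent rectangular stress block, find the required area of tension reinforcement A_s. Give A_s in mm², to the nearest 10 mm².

A_s ≈ 1250 mm²

With M_n = 0.85 f'_c a b (d − a/2), solve the quadratic for a:
a = d − √(d² − 2M_n/(0.85 f'_c b)) = 390 − √(390² − 2 × 194×10⁶/(0.85 × 34.4 × 420)) = 42.86 mm.
A_s = 0.85 f'_c a b / f_y = 0.85 × 34.4 × 42.86 × 420 / 420 = 1253.2 mm².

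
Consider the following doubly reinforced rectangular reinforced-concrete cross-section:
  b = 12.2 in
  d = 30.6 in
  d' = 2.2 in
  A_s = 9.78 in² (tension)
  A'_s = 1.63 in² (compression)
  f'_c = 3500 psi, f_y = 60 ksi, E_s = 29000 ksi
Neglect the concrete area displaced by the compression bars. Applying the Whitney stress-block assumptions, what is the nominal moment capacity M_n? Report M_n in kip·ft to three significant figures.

M_n ≈ 1200 kip·ft

Assume both steels yield.
a = (A_s − A'_s) f_y/(0.85 f'_c b) = (9.78 − 1.63) × 60/(0.85 × 3.5 × 12.2) = 13.473 in.
c = a/β₁ = 13.473/0.85 = 15.851 in; ε'_s = 0.003(c − d')/c = 0.0026 ≥ ε_y = 0.0021, so the compression steel yields.
M_n = (A_s − A'_s) f_y (d − a/2) + A'_s f_y (d − d') = 489 × (30.6 − 6.7365) + 97.8 × (30.6 − 2.2) = 11669.3 + 2777.5 = 14446.8 kip·in = 14446.8/12 = 1203.90 kip·ft.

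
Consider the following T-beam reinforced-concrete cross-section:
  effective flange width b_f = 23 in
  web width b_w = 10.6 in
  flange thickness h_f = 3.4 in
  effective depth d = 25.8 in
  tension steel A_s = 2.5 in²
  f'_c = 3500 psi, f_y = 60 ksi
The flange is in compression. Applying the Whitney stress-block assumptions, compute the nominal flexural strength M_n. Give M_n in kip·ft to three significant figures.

Tension: T = A_s f_y = 2.5 × 60 = 150 kips.
Try a within the flange: a = T/(0.85 f'_c b_f) = 150/(0.85 × 3.5 × 23) = 2.192 in.
Since a = 2.192 ≤ h_f = 3.4 in, the stress block lies entirely in the flange; analyse as a rectangular beam of width b_f.
M_n = T(d − a/2) = 150 × (25.8 − 1.096) = 3705.6 kip·in.
M_n = 3705.6/12 = 308.80 kip·ft.

M_n ≈ 309 kip·ft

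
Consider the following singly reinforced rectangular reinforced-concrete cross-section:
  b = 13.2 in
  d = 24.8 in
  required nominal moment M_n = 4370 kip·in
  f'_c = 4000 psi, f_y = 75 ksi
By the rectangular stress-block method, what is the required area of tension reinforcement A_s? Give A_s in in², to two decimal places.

From M_n = 0.85 f'_c a b (d − a/2):
a = d − √(d² − 2M_n/(0.85 f'_c b)) = 24.8 − √(24.8² − 2 × 4370/(0.85 × 4 × 13.2)) = 4.299 in.
A_s = 0.85 f'_c a b / f_y = 0.85 × 4 × 4.299 × 13.2 / 75 = 2.573 in².

A_s ≈ 2.57 in²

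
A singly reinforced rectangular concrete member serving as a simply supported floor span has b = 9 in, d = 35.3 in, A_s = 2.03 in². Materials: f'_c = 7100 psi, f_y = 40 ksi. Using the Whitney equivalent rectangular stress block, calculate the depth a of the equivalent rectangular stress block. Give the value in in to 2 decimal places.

T = A_s f_y = 2.03 × 40 = 81.2 kips.
a = T/(0.85 f'_c b) = 81.2/(0.85 × 7.1 × 9) = 1.49 in.

a ≈ 1.49 in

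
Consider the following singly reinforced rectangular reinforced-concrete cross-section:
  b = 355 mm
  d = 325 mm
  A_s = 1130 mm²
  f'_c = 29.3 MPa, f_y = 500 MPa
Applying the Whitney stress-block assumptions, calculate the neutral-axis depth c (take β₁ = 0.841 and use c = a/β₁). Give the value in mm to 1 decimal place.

c ≈ 76.0 mm

T = A_s f_y = 1130 × 500 = 565000 N = 565 kN.
Setting C = 0.85 f'_c a b equal to T: a = 565000/(0.85 × 29.3 × 355) = 63.905 mm.
With β₁ = 0.841, c = a/β₁ = 63.905/0.841 = 76.0 mm.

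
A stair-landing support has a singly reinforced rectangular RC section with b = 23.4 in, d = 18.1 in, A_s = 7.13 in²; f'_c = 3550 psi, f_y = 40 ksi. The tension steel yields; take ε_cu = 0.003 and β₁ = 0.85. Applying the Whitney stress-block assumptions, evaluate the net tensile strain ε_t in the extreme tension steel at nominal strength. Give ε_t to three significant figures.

a = A_s f_y/(0.85 f'_c b) = 4.039 in.
β₁ = 0.85, so c = a/β₁ = 4.039/0.85 = 4.752 in.
From the linear strain diagram with ε_cu = 0.003: ε_t = 0.003 (d − c)/c = 0.003 × (18.1 − 4.752)/4.752 = 0.00843.
Since ε_t ≥ 0.005, the section is tension-controlled.

ε_t ≈ 0.00843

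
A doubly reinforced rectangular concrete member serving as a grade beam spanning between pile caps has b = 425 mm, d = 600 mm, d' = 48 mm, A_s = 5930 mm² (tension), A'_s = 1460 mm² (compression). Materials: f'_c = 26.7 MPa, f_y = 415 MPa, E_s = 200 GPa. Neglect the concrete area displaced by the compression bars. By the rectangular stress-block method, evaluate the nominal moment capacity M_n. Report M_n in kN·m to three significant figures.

M_n ≈ 1270 kN·m

Assume both tension and compression steel yield.
Net tension couple steel: A_s − A'_s = 4470 mm².
a = (A_s − A'_s) f_y / (0.85 f'_c b) = 1855050/(0.85 × 26.7 × 425) = 192.33 mm.
c = a/β₁ = 192.33/0.85 = 226.27 mm; ε'_s = 0.003(c − d')/c = 0.0024 ≥ f_y/E_s = 0.0021, so compression steel does yield.
M_n = (A_s − A'_s) f_y (d − a/2) + A'_s f_y (d − d') = [1855050 × (600 − 96.165) + 605900 × (600 − 48)] × 10⁻⁶ = 934.64 + 334.46 = 1269.10 kN·m.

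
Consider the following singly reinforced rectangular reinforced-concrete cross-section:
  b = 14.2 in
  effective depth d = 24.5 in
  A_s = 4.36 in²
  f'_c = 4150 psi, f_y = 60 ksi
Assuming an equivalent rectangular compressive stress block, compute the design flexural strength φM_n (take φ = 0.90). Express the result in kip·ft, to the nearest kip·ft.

T = A_s f_y = 4.36 × 60 = 261.6 kips.
a = T/(0.85 f'_c b) = 261.6/(0.85 × 4.15 × 14.2) = 5.223 in.
M_n = T(d − a/2) = 261.6 × (24.5 − 2.6115) = 5726.0 kip·in = 5726.0/12 = 477.17 kip·ft.
φM_n = 0.90 × 477.17 = 429.45 kip·ft.

φM_n ≈ 429 kip·ft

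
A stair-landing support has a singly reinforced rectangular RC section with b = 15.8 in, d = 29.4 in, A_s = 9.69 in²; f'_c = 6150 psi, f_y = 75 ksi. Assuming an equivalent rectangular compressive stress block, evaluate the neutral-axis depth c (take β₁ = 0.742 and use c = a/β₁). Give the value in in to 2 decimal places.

T = A_s f_y = 9.69 × 75 = 726.75 kips.
a = T/(0.85 f'_c b) = 726.75/(0.85 × 6.15 × 15.8) = 8.7990 in.
With β₁ = 0.742, c = a/β₁ = 8.7990/0.742 = 11.86 in.

c ≈ 11.86 in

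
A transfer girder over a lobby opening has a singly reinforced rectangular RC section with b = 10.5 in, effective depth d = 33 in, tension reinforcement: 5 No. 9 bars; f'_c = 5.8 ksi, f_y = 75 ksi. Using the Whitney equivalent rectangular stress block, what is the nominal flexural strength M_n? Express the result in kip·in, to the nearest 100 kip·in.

A_s = 5 × 1 = 5 in².
T = A_s f_y = 5 × 75 = 375 kips.
a = T/(0.85 f'_c b) = 375/(0.85 × 5.8 × 10.5) = 7.244 in.
M_n = T(d − a/2) = 375 × (33 − 3.622) = 11016.8 kip·in.

M_n ≈ 11000 kip·in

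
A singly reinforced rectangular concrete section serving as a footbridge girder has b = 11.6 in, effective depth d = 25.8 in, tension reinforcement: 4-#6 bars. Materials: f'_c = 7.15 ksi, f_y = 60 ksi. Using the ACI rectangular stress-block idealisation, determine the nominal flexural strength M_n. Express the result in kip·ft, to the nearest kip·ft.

A_s = 4 × 0.44 = 1.76 in².
T = A_s f_y = 1.76 × 60 = 105.6 kips.
a = T/(0.85 f'_c b) = 105.6/(0.85 × 7.15 × 11.6) = 1.498 in.
M_n = T(d − a/2) = 105.6 × (25.8 − 0.749) = 2645.4 kip·in = 2645.4/12 = 220.45 kip·ft.

M_n ≈ 220 kip·ft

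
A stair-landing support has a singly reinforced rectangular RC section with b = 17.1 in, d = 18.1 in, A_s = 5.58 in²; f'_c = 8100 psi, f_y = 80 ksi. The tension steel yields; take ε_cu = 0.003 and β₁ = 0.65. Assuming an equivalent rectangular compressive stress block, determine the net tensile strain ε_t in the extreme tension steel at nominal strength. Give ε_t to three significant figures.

a = A_s f_y/(0.85 f'_c b) = 3.792 in.
β₁ = 0.65, so c = a/β₁ = 3.792/0.65 = 5.834 in.
From the linear strain diagram with ε_cu = 0.003: ε_t = 0.003 (d − c)/c = 0.003 × (18.1 − 5.834)/5.834 = 0.00631.
Since ε_t ≥ 0.005, the section is tension-controlled.

ε_t ≈ 0.00631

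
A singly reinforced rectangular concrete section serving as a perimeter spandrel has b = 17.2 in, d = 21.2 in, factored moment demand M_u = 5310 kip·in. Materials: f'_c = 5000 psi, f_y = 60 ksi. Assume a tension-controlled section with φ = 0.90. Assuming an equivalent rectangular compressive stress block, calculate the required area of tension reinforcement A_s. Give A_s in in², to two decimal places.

A_s ≈ 5.15 in²

M_n = M_u/φ = 5310/0.90 = 5900 kip·in.
From M_n = 0.85 f'_c a b (d − a/2):
a = d − √(d² − 2M_n/(0.85 f'_c b)) = 21.2 − √(21.2² − 2 × 5900/(0.85 × 5 × 17.2)) = 4.229 in.
A_s = 0.85 f'_c a b / f_y = 0.85 × 5 × 4.229 × 17.2 / 60 = 5.152 in².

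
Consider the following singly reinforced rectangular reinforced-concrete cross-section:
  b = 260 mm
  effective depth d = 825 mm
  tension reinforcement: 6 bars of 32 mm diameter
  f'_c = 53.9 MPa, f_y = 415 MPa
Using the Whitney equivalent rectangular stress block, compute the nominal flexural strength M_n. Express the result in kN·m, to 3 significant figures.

A_s = 6 × 804 = 4824 mm².
T = A_s f_y = 4824 × 415 = 2001960 N = 2001.96 kN.
From C = T: a = T/(0.85 f'_c b) = 2001960/(0.85 × 53.9 × 260) = 168.06 mm.
M_n = T(d − a/2) = 2001.96 kN × (825 − 84.03) mm = 1483.39 kN·m.

M_n ≈ 1480 kN·m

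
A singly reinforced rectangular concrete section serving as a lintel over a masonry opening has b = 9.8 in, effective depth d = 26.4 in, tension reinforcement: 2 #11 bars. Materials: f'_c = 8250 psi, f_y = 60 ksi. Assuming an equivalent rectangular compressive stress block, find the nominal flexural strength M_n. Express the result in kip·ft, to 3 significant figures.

M_n ≈ 391 kip·ft

A_s = 2 × 1.56 = 3.12 in².
T = A_s f_y = 3.12 × 60 = 187.2 kips.
a = T/(0.85 f'_c b) = 187.2/(0.85 × 8.25 × 9.8) = 2.724 in.
M_n = T(d − a/2) = 187.2 × (26.4 − 1.362) = 4687.1 kip·in = 4687.1/12 = 390.59 kip·ft.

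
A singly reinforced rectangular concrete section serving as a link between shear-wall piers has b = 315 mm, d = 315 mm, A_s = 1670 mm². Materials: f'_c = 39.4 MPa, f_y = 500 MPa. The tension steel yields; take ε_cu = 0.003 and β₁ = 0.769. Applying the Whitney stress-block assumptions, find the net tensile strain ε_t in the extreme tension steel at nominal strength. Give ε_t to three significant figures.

ε_t ≈ 0.00618

a = A_s f_y/(0.85 f'_c b) = 79.15 mm.
β₁ = 0.769, so c = a/β₁ = 79.15/0.769 = 102.93 mm.
From the linear strain diagram with ε_cu = 0.003: ε_t = 0.003 (d − c)/c = 0.003 × (315 − 102.93)/102.93 = 0.00618.
Since ε_t ≥ 0.005, the section is tension-controlled.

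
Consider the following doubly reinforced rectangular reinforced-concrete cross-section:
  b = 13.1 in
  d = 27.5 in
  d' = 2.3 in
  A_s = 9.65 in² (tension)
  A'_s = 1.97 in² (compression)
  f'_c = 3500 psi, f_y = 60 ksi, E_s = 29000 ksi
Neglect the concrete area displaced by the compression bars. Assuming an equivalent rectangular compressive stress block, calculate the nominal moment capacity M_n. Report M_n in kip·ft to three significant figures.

Assume both steels yield.
a = (A_s − A'_s) f_y/(0.85 f'_c b) = (9.65 − 1.97) × 60/(0.85 × 3.5 × 13.1) = 11.824 in.
c = a/β₁ = 11.824/0.85 = 13.911 in; ε'_s = 0.003(c − d')/c = 0.0025 ≥ ε_y = 0.0021, so the compression steel yields.
M_n = (A_s − A'_s) f_y (d − a/2) + A'_s f_y (d − d') = 460.8 × (27.5 − 5.912) + 118.2 × (27.5 − 2.3) = 9947.8 + 2978.6 = 12926.4 kip·in = 12926.4/12 = 1077.20 kip·ft.

M_n ≈ 1080 kip·ft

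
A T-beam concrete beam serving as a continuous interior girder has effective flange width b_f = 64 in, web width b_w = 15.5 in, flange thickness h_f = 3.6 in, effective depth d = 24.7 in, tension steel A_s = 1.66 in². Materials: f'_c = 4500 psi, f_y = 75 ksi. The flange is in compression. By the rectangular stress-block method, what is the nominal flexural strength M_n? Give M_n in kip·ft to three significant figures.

M_n ≈ 254 kip·ft

Tension: T = A_s f_y = 1.66 × 75 = 124.5 kips.
Try a within the flange: a = T/(0.85 f'_c b_f) = 124.5/(0.85 × 4.5 × 64) = 0.509 in.
Since a = 0.509 ≤ h_f = 3.6 in, the stress block lies entirely in the flange; analyse as a rectangular beam of width b_f.
M_n = T(d − a/2) = 124.5 × (24.7 − 0.2545) = 3043.5 kip·in.
M_n = 3043.5/12 = 253.63 kip·ft.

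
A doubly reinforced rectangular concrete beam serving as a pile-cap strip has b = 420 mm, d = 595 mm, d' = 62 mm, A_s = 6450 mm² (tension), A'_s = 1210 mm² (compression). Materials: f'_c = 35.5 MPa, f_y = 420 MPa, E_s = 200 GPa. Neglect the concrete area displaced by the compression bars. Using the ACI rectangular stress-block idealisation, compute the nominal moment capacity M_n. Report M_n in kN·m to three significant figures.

M_n ≈ 1390 kN·m

Assume both tension and compression steel yield.
Net tension couple steel: A_s − A'_s = 5240 mm².
a = (A_s − A'_s) f_y / (0.85 f'_c b) = 2200800/(0.85 × 35.5 × 420) = 173.65 mm.
c = a/β₁ = 173.65/0.796 = 218.15 mm; ε'_s = 0.003(c − d')/c = 0.0021 ≥ f_y/E_s = 0.0021, so compression steel does yield.
M_n = (A_s − A'_s) f_y (d − a/2) + A'_s f_y (d − d') = [2200800 × (595 − 86.825) + 508200 × (595 − 62)] × 10⁻⁶ = 1118.39 + 270.87 = 1389.26 kN·m.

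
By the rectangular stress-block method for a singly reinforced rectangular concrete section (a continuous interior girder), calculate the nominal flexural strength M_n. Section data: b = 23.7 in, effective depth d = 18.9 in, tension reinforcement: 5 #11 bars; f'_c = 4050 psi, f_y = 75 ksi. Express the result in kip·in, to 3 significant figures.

A_s = 5 × 1.56 = 7.8 in².
T = A_s f_y = 7.8 × 75 = 585 kips.
a = T/(0.85 f'_c b) = 585/(0.85 × 4.05 × 23.7) = 7.170 in.
M_n = T(d − a/2) = 585 × (18.9 − 3.585) = 8959.3 kip·in.

M_n ≈ 8960 kip·in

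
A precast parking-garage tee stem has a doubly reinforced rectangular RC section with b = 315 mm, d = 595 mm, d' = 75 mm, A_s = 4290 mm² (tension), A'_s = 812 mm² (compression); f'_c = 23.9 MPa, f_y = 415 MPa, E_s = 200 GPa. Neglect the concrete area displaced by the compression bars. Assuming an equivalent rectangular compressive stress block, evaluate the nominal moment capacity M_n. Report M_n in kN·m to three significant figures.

Assume both tension and compression steel yield.
Net tension couple steel: A_s − A'_s = 3478 mm².
a = (A_s − A'_s) f_y / (0.85 f'_c b) = 1443370/(0.85 × 23.9 × 315) = 225.55 mm.
c = a/β₁ = 225.55/0.85 = 265.35 mm; ε'_s = 0.003(c − d')/c = 0.0022 ≥ f_y/E_s = 0.0021, so compression steel does yield.
M_n = (A_s − A'_s) f_y (d − a/2) + A'_s f_y (d − d') = [1443370 × (595 − 112.775) + 336980 × (595 − 75)] × 10⁻⁶ = 696.03 + 175.23 = 871.26 kN·m.

M_n ≈ 871 kN·m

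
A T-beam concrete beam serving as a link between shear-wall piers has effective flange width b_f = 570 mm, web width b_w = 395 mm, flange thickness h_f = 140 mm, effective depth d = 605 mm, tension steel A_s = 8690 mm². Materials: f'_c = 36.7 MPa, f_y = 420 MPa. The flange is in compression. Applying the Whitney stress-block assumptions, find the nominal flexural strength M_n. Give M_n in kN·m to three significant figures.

Tension: T = A_s f_y = 8690 × 420 = 3649800 N.
Try a within the flange: a = T/(0.85 f'_c b_f) = 3649800/(0.85 × 36.7 × 570) = 205.26 mm.
a = 205.26 > h_f = 140 mm: the block extends into the web. Split into flange-overhang and web parts.
C_f = 0.85 f'_c (b_f − b_w) h_f = 0.85 × 36.7 × (570 − 395) × 140 = 764278 N.
Remaining web compression depth: a_w = (T − C_f)/(0.85 f'_c b_w) = (3649800 − 764278)/(0.85 × 36.7 × 395) = 234.18 mm.
M_n = C_f(d − h_f/2) + (T − C_f)(d − a_w/2) = 764278 × (605 − 70) + 2885522 × (605 − 117.09) = 408.89 + 1407.88 = 1816.77 × 10⁶ N·mm.
M_n = 1816.77 kN·m.

M_n ≈ 1820 kN·m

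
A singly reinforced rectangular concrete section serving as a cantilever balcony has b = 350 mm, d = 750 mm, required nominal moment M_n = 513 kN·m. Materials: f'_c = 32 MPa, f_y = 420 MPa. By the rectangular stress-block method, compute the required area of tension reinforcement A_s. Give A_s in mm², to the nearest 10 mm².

A_s ≈ 1720 mm²

With M_n = 0.85 f'_c a b (d − a/2), solve the quadratic for a:
a = d − √(d² − 2M_n/(0.85 f'_c b)) = 750 − √(750² − 2 × 513×10⁶/(0.85 × 32 × 350)) = 75.67 mm.
A_s = 0.85 f'_c a b / f_y = 0.85 × 32 × 75.67 × 350 / 420 = 1715.2 mm².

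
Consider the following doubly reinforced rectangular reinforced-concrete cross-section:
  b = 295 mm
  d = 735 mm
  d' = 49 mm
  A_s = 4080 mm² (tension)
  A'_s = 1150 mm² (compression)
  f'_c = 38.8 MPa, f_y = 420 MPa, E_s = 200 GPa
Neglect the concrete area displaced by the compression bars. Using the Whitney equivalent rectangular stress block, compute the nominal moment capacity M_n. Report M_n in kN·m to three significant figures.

Assume both tension and compression steel yield.
Net tension couple steel: A_s − A'_s = 2930 mm².
a = (A_s − A'_s) f_y / (0.85 f'_c b) = 1230600/(0.85 × 38.8 × 295) = 126.49 mm.
c = a/β₁ = 126.49/0.773 = 163.64 mm; ε'_s = 0.003(c − d')/c = 0.0021 ≥ f_y/E_s = 0.0021, so compression steel does yield.
M_n = (A_s − A'_s) f_y (d − a/2) + A'_s f_y (d − d') = [1230600 × (735 − 63.245) + 483000 × (735 − 49)] × 10⁻⁶ = 826.66 + 331.34 = 1158.00 kN·m.

M_n ≈ 1160 kN·m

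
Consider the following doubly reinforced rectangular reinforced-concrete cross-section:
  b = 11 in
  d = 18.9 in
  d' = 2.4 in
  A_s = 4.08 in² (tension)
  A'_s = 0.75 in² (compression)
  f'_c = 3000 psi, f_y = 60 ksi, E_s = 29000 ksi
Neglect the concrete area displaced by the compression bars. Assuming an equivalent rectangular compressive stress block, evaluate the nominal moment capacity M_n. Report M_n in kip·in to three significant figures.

M_n ≈ 3810 kip·in

Assume both steels yield.
a = (A_s − A'_s) f_y/(0.85 f'_c b) = (4.08 − 0.75) × 60/(0.85 × 3 × 11) = 7.123 in.
c = a/β₁ = 7.123/0.85 = 8.380 in; ε'_s = 0.003(c − d')/c = 0.0021 ≥ ε_y = 0.0021, so the compression steel yields.
M_n = (A_s − A'_s) f_y (d − a/2) + A'_s f_y (d − d') = 199.8 × (18.9 − 3.5615) + 45 × (18.9 − 2.4) = 3064.6 + 742.5 = 3807.1 kip·in.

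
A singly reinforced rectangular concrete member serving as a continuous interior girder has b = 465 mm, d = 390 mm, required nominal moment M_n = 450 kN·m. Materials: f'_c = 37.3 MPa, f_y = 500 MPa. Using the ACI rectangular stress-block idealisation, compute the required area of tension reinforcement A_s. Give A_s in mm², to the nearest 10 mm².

With M_n = 0.85 f'_c a b (d − a/2), solve the quadratic for a:
a = d − √(d² − 2M_n/(0.85 f'_c b)) = 390 − √(390² − 2 × 450×10⁶/(0.85 × 37.3 × 465)) = 88.25 mm.
A_s = 0.85 f'_c a b / f_y = 0.85 × 37.3 × 88.25 × 465 / 500 = 2602.1 mm².

A_s ≈ 2600 mm²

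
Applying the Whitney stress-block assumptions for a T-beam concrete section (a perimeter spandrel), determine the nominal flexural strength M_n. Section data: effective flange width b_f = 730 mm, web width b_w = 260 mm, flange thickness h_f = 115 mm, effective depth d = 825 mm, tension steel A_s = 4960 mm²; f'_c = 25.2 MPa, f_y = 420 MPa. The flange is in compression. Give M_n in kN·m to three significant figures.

M_n ≈ 1580 kN·m

Tension: T = A_s f_y = 4960 × 420 = 2083200 N.
Try a within the flange: a = T/(0.85 f'_c b_f) = 2083200/(0.85 × 25.2 × 730) = 133.23 mm.
a = 133.23 > h_f = 115 mm: the block extends into the web. Split into flange-overhang and web parts.
C_f = 0.85 f'_c (b_f − b_w) h_f = 0.85 × 25.2 × (730 − 260) × 115 = 1157751 N.
Remaining web compression depth: a_w = (T − C_f)/(0.85 f'_c b_w) = (2083200 − 1157751)/(0.85 × 25.2 × 260) = 166.17 mm.
M_n = C_f(d − h_f/2) + (T − C_f)(d − a_w/2) = 1157751 × (825 − 57.5) + 925449 × (825 − 83.085) = 888.57 + 686.60 = 1575.17 × 10⁶ N·mm.
M_n = 1575.17 kN·m.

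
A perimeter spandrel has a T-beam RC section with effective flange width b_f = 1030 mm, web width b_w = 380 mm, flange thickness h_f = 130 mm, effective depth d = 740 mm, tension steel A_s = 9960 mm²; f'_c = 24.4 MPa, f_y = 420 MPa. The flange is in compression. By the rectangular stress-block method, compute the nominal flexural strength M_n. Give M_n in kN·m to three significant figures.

Tension: T = A_s f_y = 9960 × 420 = 4183200 N.
Try a within the flange: a = T/(0.85 f'_c b_f) = 4183200/(0.85 × 24.4 × 1030) = 195.82 mm.
a = 195.82 > h_f = 130 mm: the block extends into the web. Split into flange-overhang and web parts.
C_f = 0.85 f'_c (b_f − b_w) h_f = 0.85 × 24.4 × (1030 − 380) × 130 = 1752530 N.
Remaining web compression depth: a_w = (T − C_f)/(0.85 f'_c b_w) = (4183200 − 1752530)/(0.85 × 24.4 × 380) = 308.41 mm.
M_n = C_f(d − h_f/2) + (T − C_f)(d − a_w/2) = 1752530 × (740 − 65) + 2430670 × (740 − 154.205) = 1182.96 + 1423.87 = 2606.83 × 10⁶ N·mm.
M_n = 2606.83 kN·m.

M_n ≈ 2610 kN·m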